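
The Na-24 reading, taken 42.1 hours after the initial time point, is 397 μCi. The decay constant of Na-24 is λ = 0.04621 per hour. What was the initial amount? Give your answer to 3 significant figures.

2780 μCi

t½ = ln 2 / λ = 0.69315 / 0.04621 ≈ 15 hours.
Number of half-lives elapsed: n = 42.1/15 ≈ 2.8067.
A₀ = A × 2^n = 397 × 2^2.8067 = 397 × 6.9967 ≈ 2777.7 μCi.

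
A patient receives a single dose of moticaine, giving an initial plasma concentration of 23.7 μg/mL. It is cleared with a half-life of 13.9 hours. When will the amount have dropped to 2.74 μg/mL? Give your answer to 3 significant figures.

Fraction remaining = 2.74/23.7 ≈ 0.11561.
n = log₂(23.7/2.74) = ln(8.6496)/ln 2 ≈ 3.1126 half-lives.
t = n × t½ = 3.1126 × 13.9 ≈ 43.266 hours.

43.3 hours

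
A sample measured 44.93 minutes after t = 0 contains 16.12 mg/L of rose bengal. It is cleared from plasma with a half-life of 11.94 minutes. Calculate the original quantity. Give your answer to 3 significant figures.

Number of half-lives elapsed: n = 44.93/11.94 ≈ 3.763.
A₀ = A × 2^n = 16.12 × 2^3.763 = 16.12 × 13.576 ≈ 218.84 mg/L.

219 mg/L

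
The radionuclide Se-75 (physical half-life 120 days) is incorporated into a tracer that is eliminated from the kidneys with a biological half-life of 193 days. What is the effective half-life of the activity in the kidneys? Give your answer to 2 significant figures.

74 days

1/t_eff = 1/t_phys + 1/t_biol = 1/120 + 1/193 = 0.013515 per day.
t_eff = 120 × 193 / (120 + 193) ≈ 73.994 days.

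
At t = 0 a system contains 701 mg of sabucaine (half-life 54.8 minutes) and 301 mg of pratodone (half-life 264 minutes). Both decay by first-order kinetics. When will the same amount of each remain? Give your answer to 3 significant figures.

84.3 minutes

Set 701·(1/2)^(t/54.8) = 301·(1/2)^(t/264).
Taking log₂: log₂(701/301) = t·(1/54.8 − 1/264).
log₂(2.3289) = 1.2197; 1/54.8 − 1/264 = 0.01446.
t = 1.2197 / 0.01446 ≈ 84.345 minutes.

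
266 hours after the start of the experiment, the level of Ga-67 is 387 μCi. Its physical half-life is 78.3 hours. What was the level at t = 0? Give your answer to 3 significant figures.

4080 μCi

Number of half-lives elapsed: n = 266/78.3 ≈ 3.3972.
A₀ = A × 2^n = 387 × 2^3.3972 = 387 × 10.536 ≈ 4077.2 μCi.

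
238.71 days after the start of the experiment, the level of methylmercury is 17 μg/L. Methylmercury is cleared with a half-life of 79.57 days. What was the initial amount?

136 μg/L

Number of half-lives elapsed: n = 238.71/79.57 ≈ 3.
A₀ = A × 2^n = 17 × 2^3 = 17 × 8 ≈ 136 μg/L.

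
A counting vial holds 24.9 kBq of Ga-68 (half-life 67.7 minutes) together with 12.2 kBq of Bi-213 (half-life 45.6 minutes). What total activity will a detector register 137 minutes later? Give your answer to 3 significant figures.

7.64 kBq

Ga-68: 24.9 × (1/2)^(137/67.7) = 24.9 × (1/2)^2.0236 ≈ 6.1239 kBq.
Bi-213: 12.2 × (1/2)^(137/45.6) = 12.2 × (1/2)^3.0044 ≈ 1.5204 kBq.
Total = 6.1239 + 1.5204 ≈ 7.6442 kBq.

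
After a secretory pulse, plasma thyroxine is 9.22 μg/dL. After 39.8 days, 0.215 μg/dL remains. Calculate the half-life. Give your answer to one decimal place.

A/A₀ = 0.215/9.22 ≈ 0.023319.
n = log₂(42.884) ≈ 5.4224 half-lives elapsed in 39.8 days.
t½ = 39.8/5.4224 ≈ 7.34 days.

7.3 days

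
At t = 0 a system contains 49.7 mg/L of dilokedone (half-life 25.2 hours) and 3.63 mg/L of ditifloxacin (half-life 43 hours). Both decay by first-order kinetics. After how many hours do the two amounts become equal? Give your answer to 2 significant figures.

230 hours

Set 49.7·(1/2)^(t/25.2) = 3.63·(1/2)^(t/43).
Taking log₂: log₂(49.7/3.63) = t·(1/25.2 − 1/43).
log₂(13.691) = 3.7752; 1/25.2 − 1/43 = 0.016427.
t = 3.7752 / 0.016427 ≈ 229.82 hours.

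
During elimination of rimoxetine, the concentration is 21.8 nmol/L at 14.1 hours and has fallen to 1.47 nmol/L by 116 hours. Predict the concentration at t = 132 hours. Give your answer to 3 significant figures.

Over Δt = 116 − 14.1 = 101.9 hours, the level fell by a factor of 21.8/1.47 ≈ 14.83.
n = log₂(14.83) ≈ 3.8904 half-lives, so t½ = 101.9/3.8904 ≈ 26.192 hours.
From t = 116 to t = 132: 1.47 × (1/2)^((132−116)/26.192) ≈ 0.96256 nmol/L.

0.963 nmol/L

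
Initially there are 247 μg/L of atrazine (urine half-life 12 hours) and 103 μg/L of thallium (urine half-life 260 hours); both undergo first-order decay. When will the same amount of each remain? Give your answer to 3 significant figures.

15.9 hours

Set 247·(1/2)^(t/12) = 103·(1/2)^(t/260).
Taking log₂: log₂(247/103) = t·(1/12 − 1/260).
log₂(2.3981) = 1.2619; 1/12 − 1/260 = 0.079487.
t = 1.2619 / 0.079487 ≈ 15.875 hours.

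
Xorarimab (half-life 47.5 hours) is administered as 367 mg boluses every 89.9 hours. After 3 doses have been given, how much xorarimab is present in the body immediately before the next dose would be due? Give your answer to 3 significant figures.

133 mg

The 3 doses were given 269.7, 179.8, 89.9 hours ago.
Total = 367·(1/2)^(269.7/47.5) + 367·(1/2)^(179.8/47.5) + 367·(1/2)^(89.9/47.5)
      = 7.1688 + 26.619 + 98.839 ≈ 132.63 mg.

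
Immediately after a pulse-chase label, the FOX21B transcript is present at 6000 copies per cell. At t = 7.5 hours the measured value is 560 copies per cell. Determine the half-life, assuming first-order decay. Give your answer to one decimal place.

A/A₀ = 560/6000 ≈ 0.093333.
n = log₂(10.714) ≈ 3.4215 half-lives elapsed in 7.5 hours.
t½ = 7.5/3.4215 ≈ 2.192 hours.

2.2 hours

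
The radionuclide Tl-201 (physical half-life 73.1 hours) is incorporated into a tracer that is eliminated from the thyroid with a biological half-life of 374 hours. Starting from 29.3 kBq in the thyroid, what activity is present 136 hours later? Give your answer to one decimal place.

6.3 kBq

1/t_eff = 1/t_phys + 1/t_biol = 1/73.1 + 1/374 = 0.016354 per hour.
t_eff = 73.1 × 374 / (73.1 + 374) ≈ 61.148 hours.
Remaining = 29.3 × (1/2)^(136/61.148) = 29.3 × (1/2)^2.2241 ≈ 6.2711 kBq.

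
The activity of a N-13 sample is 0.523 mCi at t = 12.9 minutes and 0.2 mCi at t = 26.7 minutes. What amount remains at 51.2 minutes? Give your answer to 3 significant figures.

Over Δt = 26.7 − 12.9 = 13.8 minutes, the level fell by a factor of 0.523/0.2 ≈ 2.615.
n = log₂(2.615) ≈ 1.3868 half-lives, so t½ = 13.8/1.3868 ≈ 9.9509 minutes.
From t = 26.7 to t = 51.2: 0.2 × (1/2)^((51.2−26.7)/9.9509) ≈ 0.036297 mCi.

0.0363 mCi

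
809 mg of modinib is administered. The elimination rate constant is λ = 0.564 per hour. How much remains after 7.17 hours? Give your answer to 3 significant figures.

14.2 mg

t½ = ln 2 / λ = 0.69315 / 0.564 ≈ 1.229 hours.
Number of half-lives: n = 7.17/1.229 ≈ 5.8341.
Remaining = 809 × (1/2)^5.8341 = 809 × 0.017529 ≈ 14.181 mg.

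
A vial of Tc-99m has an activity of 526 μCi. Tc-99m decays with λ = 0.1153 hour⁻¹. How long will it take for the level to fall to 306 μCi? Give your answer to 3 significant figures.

4.70 hours

t½ = ln 2 / λ = 0.69315 / 0.1153 ≈ 6.0117 hours.
Fraction remaining = 306/526 ≈ 0.58175.
n = log₂(526/306) = ln(1.719)/ln 2 ≈ 0.78153 half-lives.
t = n × t½ = 0.78153 × 6.0117 ≈ 4.6983 hours.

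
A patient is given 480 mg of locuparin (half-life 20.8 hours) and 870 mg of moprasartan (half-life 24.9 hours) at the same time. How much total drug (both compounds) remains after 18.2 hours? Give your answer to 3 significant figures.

786 mg

locuparin: 480 × (1/2)^(18.2/20.8) = 480 × (1/2)^0.875 ≈ 261.72 mg.
moprasartan: 870 × (1/2)^(18.2/24.9) = 870 × (1/2)^0.73092 ≈ 524.19 mg.
Total = 261.72 + 524.19 ≈ 785.91 mg.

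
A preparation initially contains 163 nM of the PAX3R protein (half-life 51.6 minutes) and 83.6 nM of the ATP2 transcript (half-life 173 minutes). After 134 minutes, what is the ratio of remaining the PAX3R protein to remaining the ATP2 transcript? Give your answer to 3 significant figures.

PAX3R protein: 163 × (1/2)^(134/51.6) = 163 × (1/2)^2.5969 ≈ 26.943 nM.
ATP2 transcript: 83.6 × (1/2)^(134/173) = 83.6 × (1/2)^0.77457 ≈ 48.87 nM.
Ratio ≈ 26.943 / 48.87 ≈ 0.55132.

0.551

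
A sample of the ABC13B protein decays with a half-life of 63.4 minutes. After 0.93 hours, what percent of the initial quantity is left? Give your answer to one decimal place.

54.3%

0.93 hours = 55.8 minutes.
n = 55.8/63.4 ≈ 0.88013 half-lives.
Fraction remaining = (1/2)^0.88013 ≈ 0.54332, i.e. 54.332%.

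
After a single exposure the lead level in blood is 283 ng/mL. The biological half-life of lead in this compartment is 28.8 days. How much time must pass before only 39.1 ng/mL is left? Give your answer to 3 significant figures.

Fraction remaining = 39.1/283 ≈ 0.13816.
n = log₂(283/39.1) = ln(7.2379)/ln 2 ≈ 2.8556 half-lives.
t = n × t½ = 2.8556 × 28.8 ≈ 82.24 days.

82.2 days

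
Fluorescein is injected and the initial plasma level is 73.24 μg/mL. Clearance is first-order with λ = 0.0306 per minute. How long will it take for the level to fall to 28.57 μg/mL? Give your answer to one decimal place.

30.8 minutes

t½ = ln 2 / λ = 0.69315 / 0.0306 ≈ 22.652 minutes.
Fraction remaining = 28.57/73.24 ≈ 0.39009.
n = log₂(73.24/28.57) = ln(2.5635)/ln 2 ≈ 1.3581 half-lives.
t = n × t½ = 1.3581 × 22.652 ≈ 30.764 minutes.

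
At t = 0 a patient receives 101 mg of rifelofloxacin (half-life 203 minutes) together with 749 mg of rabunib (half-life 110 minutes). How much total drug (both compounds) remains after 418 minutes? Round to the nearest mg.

rifelofloxacin: 101 × (1/2)^(418/203) = 101 × (1/2)^2.0591 ≈ 24.236 mg.
rabunib: 749 × (1/2)^(418/110) = 749 × (1/2)^3.8 ≈ 53.773 mg.
Total = 24.236 + 53.773 ≈ 78.01 mg.

78 mg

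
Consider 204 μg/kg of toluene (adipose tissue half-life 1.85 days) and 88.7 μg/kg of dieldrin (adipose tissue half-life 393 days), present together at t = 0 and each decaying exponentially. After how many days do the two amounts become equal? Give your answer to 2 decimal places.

Set 204·(1/2)^(t/1.85) = 88.7·(1/2)^(t/393).
Taking log₂: log₂(204/88.7) = t·(1/1.85 − 1/393).
log₂(2.2999) = 1.2016; 1/1.85 − 1/393 = 0.538.
t = 1.2016 / 0.538 ≈ 2.2334 days.

2.23 days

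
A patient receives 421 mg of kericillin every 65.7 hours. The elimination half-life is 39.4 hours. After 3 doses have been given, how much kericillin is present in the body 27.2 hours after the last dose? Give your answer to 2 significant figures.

The 3 doses were given 158.6, 92.9, 27.2 hours ago.
Total = 421·(1/2)^(158.6/39.4) + 421·(1/2)^(92.9/39.4) + 421·(1/2)^(27.2/39.4)
      = 25.854 + 82.128 + 260.89 ≈ 368.88 mg.

370 mg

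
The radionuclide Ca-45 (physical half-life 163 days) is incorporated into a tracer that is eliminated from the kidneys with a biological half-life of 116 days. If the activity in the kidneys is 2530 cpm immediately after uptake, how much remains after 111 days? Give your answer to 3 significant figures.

1/t_eff = 1/t_phys + 1/t_biol = 1/163 + 1/116 = 0.014756 per day.
t_eff = 163 × 116 / (163 + 116) ≈ 67.771 days.
Remaining = 2530 × (1/2)^(111/67.771) = 2530 × (1/2)^1.6379 ≈ 812.96 cpm.

813 cpm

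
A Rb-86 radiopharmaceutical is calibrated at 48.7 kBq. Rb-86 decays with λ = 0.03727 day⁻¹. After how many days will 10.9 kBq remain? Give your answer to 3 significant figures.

t½ = ln 2 / λ = 0.69315 / 0.03727 ≈ 18.598 days.
Fraction remaining = 10.9/48.7 ≈ 0.22382.
n = log₂(48.7/10.9) = ln(4.4679)/ln 2 ≈ 2.1596 half-lives.
t = n × t½ = 2.1596 × 18.598 ≈ 40.164 days.

40.2 days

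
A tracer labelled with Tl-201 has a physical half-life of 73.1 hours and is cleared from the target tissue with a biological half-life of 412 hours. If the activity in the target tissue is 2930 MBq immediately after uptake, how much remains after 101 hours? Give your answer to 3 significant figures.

949 MBq

1/t_eff = 1/t_phys + 1/t_biol = 1/73.1 + 1/412 = 0.016107 per hour.
t_eff = 73.1 × 412 / (73.1 + 412) ≈ 62.085 hours.
Remaining = 2930 × (1/2)^(101/62.085) = 2930 × (1/2)^1.6268 ≈ 948.74 MBq.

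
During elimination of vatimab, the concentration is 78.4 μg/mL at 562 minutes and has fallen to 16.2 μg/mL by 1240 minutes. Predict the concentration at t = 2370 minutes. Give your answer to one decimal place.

1.2 μg/mL

Over Δt = 1240 − 562 = 678 minutes, the level fell by a factor of 78.4/16.2 ≈ 4.8395.
n = log₂(4.8395) ≈ 2.2749 half-lives, so t½ = 678/2.2749 ≈ 298.04 minutes.
From t = 1240 to t = 2370: 16.2 × (1/2)^((2370−1240)/298.04) ≈ 1.17 μg/mL.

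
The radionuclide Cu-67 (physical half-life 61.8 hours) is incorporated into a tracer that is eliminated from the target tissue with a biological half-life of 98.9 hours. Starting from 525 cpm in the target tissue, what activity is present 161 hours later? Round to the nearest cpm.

1/t_eff = 1/t_phys + 1/t_biol = 1/61.8 + 1/98.9 = 0.026292 per hour.
t_eff = 61.8 × 98.9 / (61.8 + 98.9) ≈ 38.034 hours.
Remaining = 525 × (1/2)^(161/38.034) = 525 × (1/2)^4.2331 ≈ 27.917 cpm.

28 cpm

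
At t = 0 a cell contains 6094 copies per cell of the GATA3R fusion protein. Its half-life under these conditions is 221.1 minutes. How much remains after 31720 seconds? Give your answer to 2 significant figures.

Convert the elapsed time: 31720 seconds = 528.667 minutes.
Number of half-lives: n = 528.667/221.1 ≈ 2.3911.
Remaining = 6094 × (1/2)^2.3911 = 6094 × 0.19064 ≈ 1161.8 copies per cell.

1200 copies per cell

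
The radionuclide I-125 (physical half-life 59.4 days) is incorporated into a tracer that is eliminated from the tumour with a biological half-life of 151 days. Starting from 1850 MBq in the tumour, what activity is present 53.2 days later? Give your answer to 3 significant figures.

779 MBq

1/t_eff = 1/t_phys + 1/t_biol = 1/59.4 + 1/151 = 0.023458 per day.
t_eff = 59.4 × 151 / (59.4 + 151) ≈ 42.63 days.
Remaining = 1850 × (1/2)^(53.2/42.63) = 1850 × (1/2)^1.2479 ≈ 778.94 MBq.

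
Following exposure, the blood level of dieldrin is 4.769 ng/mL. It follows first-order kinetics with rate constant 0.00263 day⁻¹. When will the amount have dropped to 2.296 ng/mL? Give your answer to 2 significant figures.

t½ = ln 2 / λ = 0.69315 / 0.00263 ≈ 263.55 days.
Fraction remaining = 2.296/4.769 ≈ 0.48144.
n = log₂(4.769/2.296) = ln(2.0771)/ln 2 ≈ 1.0546 half-lives.
t = n × t½ = 1.0546 × 263.55 ≈ 277.93 days.

280 days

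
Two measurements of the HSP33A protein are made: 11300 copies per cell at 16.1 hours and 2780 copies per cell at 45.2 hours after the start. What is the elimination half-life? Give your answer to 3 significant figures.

Over Δt = 45.2 − 16.1 = 29.1 hours, the level fell by a factor of 11300/2780 ≈ 4.0647.
n = log₂(4.0647) ≈ 2.0232 half-lives, so t½ = 29.1/2.0232 ≈ 14.383 hours.

14.4 hours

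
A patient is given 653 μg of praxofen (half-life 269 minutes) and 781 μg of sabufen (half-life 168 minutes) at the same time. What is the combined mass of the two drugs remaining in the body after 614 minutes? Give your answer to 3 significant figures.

196 μg

praxofen: 653 × (1/2)^(614/269) = 653 × (1/2)^2.2825 ≈ 134.22 μg.
sabufen: 781 × (1/2)^(614/168) = 781 × (1/2)^3.6548 ≈ 62.009 μg.
Total = 134.22 + 62.009 ≈ 196.23 μg.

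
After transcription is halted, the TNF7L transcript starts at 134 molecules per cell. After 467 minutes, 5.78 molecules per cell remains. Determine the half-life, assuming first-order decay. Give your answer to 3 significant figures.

103 minutes

A/A₀ = 5.78/134 ≈ 0.043134.
n = log₂(23.183) ≈ 4.535 half-lives elapsed in 467 minutes.
t½ = 467/4.535 ≈ 102.98 minutes.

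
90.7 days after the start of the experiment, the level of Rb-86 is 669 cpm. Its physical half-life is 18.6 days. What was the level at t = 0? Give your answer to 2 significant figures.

Number of half-lives elapsed: n = 90.7/18.6 ≈ 4.8763.
A₀ = A × 2^n = 669 × 2^4.8763 = 669 × 29.371 ≈ 19650 cpm.

20000 cpm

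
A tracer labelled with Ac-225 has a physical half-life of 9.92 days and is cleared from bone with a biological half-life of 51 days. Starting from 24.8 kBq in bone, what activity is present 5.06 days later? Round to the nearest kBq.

1/t_eff = 1/t_phys + 1/t_biol = 1/9.92 + 1/51 = 0.12041 per day.
t_eff = 9.92 × 51 / (9.92 + 51) ≈ 8.3047 days.
Remaining = 24.8 × (1/2)^(5.06/8.3047) = 24.8 × (1/2)^0.6093 ≈ 16.257 kBq.

16 kBq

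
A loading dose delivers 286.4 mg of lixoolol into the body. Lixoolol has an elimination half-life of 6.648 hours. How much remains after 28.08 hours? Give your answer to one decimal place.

Number of half-lives: n = 28.08/6.648 ≈ 4.2238.
Remaining = 286.4 × (1/2)^4.2238 = 286.4 × 0.053518 ≈ 15.328 mg.

15.3 mg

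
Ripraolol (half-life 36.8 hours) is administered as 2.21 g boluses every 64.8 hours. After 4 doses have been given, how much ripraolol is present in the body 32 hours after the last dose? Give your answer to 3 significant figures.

The 4 doses were given 226.4, 161.6, 96.8, 32 hours ago.
Total = 2.21·(1/2)^(226.4/36.8) + 2.21·(1/2)^(161.6/36.8) + 2.21·(1/2)^(96.8/36.8) + 2.21·(1/2)^(32/36.8)
      = 0.031074 + 0.10531 + 0.3569 + 1.2096 ≈ 1.7029 g.

1.70 g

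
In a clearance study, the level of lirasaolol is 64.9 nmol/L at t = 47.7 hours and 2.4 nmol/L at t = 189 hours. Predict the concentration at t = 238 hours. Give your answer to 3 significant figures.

Over Δt = 189 − 47.7 = 141.3 hours, the level fell by a factor of 64.9/2.4 ≈ 27.042.
n = log₂(27.042) ≈ 4.7571 half-lives, so t½ = 141.3/4.7571 ≈ 29.703 hours.
From t = 189 to t = 238: 2.4 × (1/2)^((238−189)/29.703) ≈ 0.76491 nmol/L.

0.765 nmol/L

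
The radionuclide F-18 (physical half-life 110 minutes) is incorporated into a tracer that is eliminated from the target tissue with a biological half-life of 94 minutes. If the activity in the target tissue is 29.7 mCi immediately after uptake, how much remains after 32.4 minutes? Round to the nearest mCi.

19 mCi

1/t_eff = 1/t_phys + 1/t_biol = 1/110 + 1/94 = 0.019729 per minute.
t_eff = 110 × 94 / (110 + 94) ≈ 50.686 minutes.
Remaining = 29.7 × (1/2)^(32.4/50.686) = 29.7 × (1/2)^0.63923 ≈ 19.069 mCi.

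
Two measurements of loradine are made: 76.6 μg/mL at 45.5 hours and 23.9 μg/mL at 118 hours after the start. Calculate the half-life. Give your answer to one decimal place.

Over Δt = 118 − 45.5 = 72.5 hours, the level fell by a factor of 76.6/23.9 ≈ 3.205.
n = log₂(3.205) ≈ 1.6803 half-lives, so t½ = 72.5/1.6803 ≈ 43.146 hours.

43.1 hours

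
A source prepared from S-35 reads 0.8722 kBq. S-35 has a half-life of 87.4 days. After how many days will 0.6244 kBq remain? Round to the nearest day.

Fraction remaining = 0.6244/0.8722 ≈ 0.71589.
n = log₂(0.8722/0.6244) = ln(1.3969)/ln 2 ≈ 0.48219 half-lives.
t = n × t½ = 0.48219 × 87.4 ≈ 42.143 days.

42 days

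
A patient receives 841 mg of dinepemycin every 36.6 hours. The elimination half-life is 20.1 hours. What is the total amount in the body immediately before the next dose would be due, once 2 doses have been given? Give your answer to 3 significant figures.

The 2 doses were given 73.2, 36.6 hours ago.
Total = 841·(1/2)^(73.2/20.1) + 841·(1/2)^(36.6/20.1)
      = 67.376 + 238.04 ≈ 305.42 mg.

305 mg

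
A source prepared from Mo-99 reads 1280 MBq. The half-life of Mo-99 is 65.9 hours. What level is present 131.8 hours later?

Elapsed time is 2 half-lives (131.8/65.9).
Each half-life halves the amount: 1280 × (1/2)^2 = 1280/4 = 320 MBq.

320 MBq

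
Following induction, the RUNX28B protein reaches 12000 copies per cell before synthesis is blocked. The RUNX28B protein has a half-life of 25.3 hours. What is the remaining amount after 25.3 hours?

6000 copies per cell

Elapsed time is 1 half-life (25.3/25.3).
Each half-life halves the amount: 12000 × (1/2)^1 = 12000/2 = 6000 copies per cell.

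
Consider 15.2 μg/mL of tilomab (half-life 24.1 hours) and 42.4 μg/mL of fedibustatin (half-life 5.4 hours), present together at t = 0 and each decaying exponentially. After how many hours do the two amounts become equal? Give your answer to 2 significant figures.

10 hours

Set 15.2·(1/2)^(t/24.1) = 42.4·(1/2)^(t/5.4).
Taking log₂: log₂(15.2/42.4) = t·(1/24.1 − 1/5.4).
log₂(0.35849) = -1.48; 1/24.1 − 1/5.4 = -0.14369.
t = -1.48 / -0.14369 ≈ 10.3 hours.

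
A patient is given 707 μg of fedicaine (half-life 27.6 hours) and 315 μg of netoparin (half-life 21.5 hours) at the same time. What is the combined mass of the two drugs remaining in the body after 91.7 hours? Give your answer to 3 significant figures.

fedicaine: 707 × (1/2)^(91.7/27.6) = 707 × (1/2)^3.3225 ≈ 70.674 μg.
netoparin: 315 × (1/2)^(91.7/21.5) = 315 × (1/2)^4.2651 ≈ 16.383 μg.
Total = 70.674 + 16.383 ≈ 87.056 μg.

87.1 μg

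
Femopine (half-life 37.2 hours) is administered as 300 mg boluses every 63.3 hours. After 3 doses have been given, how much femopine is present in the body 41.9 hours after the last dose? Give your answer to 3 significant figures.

193 mg

The 3 doses were given 168.5, 105.2, 41.9 hours ago.
Total = 300·(1/2)^(168.5/37.2) + 300·(1/2)^(105.2/37.2) + 300·(1/2)^(41.9/37.2)
      = 12.989 + 42.249 + 137.42 ≈ 192.66 mg.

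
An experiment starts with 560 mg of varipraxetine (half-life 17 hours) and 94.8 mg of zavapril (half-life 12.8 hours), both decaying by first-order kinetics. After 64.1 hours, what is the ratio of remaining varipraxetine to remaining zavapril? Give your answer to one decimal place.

13.9

varipraxetine: 560 × (1/2)^(64.1/17) = 560 × (1/2)^3.7706 ≈ 41.032 mg.
zavapril: 94.8 × (1/2)^(64.1/12.8) = 94.8 × (1/2)^5.0078 ≈ 2.9465 mg.
Ratio ≈ 41.032 / 2.9465 ≈ 13.926.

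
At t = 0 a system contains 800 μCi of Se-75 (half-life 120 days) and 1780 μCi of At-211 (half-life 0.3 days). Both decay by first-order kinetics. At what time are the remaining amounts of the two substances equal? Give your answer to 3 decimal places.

0.347 days

Set 800·(1/2)^(t/120) = 1780·(1/2)^(t/0.3).
Taking log₂: log₂(800/1780) = t·(1/120 − 1/0.3).
log₂(0.44944) = -1.1538; 1/120 − 1/0.3 = -3.325.
t = -1.1538 / -3.325 ≈ 0.34701 days.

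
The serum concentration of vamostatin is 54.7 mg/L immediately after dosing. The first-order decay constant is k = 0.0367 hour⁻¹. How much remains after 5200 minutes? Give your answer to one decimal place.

t½ = ln 2 / k = 0.69315 / 0.0367 ≈ 18.887 hours.
Convert the elapsed time: 5200 minutes = 86.6667 hours.
Number of half-lives: n = 86.6667/18.887 ≈ 4.5887.
Remaining = 54.7 × (1/2)^4.5887 = 54.7 × 0.041558 ≈ 2.2732 mg/L.

2.3 mg/L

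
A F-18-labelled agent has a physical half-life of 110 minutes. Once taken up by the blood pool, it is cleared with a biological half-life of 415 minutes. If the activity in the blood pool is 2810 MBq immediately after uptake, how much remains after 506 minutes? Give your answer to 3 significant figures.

49.8 MBq

1/t_eff = 1/t_phys + 1/t_biol = 1/110 + 1/415 = 0.011501 per minute.
t_eff = 110 × 415 / (110 + 415) ≈ 86.952 minutes.
Remaining = 2810 × (1/2)^(506/86.952) = 2810 × (1/2)^5.8193 ≈ 49.766 MBq.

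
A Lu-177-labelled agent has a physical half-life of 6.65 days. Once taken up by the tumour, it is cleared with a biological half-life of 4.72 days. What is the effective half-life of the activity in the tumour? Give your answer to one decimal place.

2.8 days

1/t_eff = 1/t_phys + 1/t_biol = 1/6.65 + 1/4.72 = 0.36224 per day.
t_eff = 6.65 × 4.72 / (6.65 + 4.72) ≈ 2.7606 days.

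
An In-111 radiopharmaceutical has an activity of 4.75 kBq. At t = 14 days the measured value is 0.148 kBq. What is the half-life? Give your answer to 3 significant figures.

A/A₀ = 0.148/4.75 ≈ 0.031158.
n = log₂(32.095) ≈ 5.0043 half-lives elapsed in 14 days.
t½ = 14/5.0043 ≈ 2.7976 days.

2.80 days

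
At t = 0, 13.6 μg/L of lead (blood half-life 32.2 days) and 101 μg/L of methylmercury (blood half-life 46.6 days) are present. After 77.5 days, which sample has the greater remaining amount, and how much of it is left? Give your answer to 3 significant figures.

lead: 13.6 × (1/2)^2.4068 ≈ 2.5645 μg/L.
methylmercury: 101 × (1/2)^1.6631 ≈ 31.892 μg/L.
Methylmercury has more remaining, at ≈ 31.892 μg/L.

methylmercury, 31.9 μg/L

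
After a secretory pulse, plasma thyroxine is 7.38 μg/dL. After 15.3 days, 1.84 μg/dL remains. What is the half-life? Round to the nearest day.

8 days

A/A₀ = 1.84/7.38 ≈ 0.24932.
n = log₂(4.0109) ≈ 2.0039 half-lives elapsed in 15.3 days.
t½ = 15.3/2.0039 ≈ 7.6351 days.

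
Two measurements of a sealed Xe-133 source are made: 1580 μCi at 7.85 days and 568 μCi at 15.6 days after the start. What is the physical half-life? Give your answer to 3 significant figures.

5.25 days

Over Δt = 15.6 − 7.85 = 7.75 days, the level fell by a factor of 1580/568 ≈ 2.7817.
n = log₂(2.7817) ≈ 1.476 half-lives, so t½ = 7.75/1.476 ≈ 5.2508 days.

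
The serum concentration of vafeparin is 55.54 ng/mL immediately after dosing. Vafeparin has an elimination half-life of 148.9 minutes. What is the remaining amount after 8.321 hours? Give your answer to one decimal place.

Convert the elapsed time: 8.321 hours = 499.26 minutes.
Number of half-lives: n = 499.26/148.9 ≈ 3.353.
Remaining = 55.54 × (1/2)^3.353 = 55.54 × 0.09787 ≈ 5.4357 ng/mL.

5.4 ng/mL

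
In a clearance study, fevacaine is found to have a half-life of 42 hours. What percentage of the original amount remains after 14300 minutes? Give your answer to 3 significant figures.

1.96%

14300 minutes = 238.333 hours.
n = 238.333/42 ≈ 5.6746 half-lives.
Fraction remaining = (1/2)^5.6746 ≈ 0.019578, i.e. 1.9578%.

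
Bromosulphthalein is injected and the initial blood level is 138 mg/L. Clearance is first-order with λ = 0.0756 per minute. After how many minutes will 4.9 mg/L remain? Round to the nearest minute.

44 minutes

t½ = ln 2 / λ = 0.69315 / 0.0756 ≈ 9.1686 minutes.
Fraction remaining = 4.9/138 ≈ 0.035507.
n = log₂(138/4.9) = ln(28.163)/ln 2 ≈ 4.8157 half-lives.
t = n × t½ = 4.8157 × 9.1686 ≈ 44.154 minutes.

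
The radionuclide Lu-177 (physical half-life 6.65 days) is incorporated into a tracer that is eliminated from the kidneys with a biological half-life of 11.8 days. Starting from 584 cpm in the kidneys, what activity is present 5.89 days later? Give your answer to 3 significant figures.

1/t_eff = 1/t_phys + 1/t_biol = 1/6.65 + 1/11.8 = 0.23512 per day.
t_eff = 6.65 × 11.8 / (6.65 + 11.8) ≈ 4.2531 days.
Remaining = 584 × (1/2)^(5.89/4.2531) = 584 × (1/2)^1.3849 ≈ 223.63 cpm.

224 cpm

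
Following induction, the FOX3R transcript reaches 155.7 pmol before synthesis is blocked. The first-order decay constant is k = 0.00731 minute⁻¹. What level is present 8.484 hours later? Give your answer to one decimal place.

3.8 pmol

t½ = ln 2 / k = 0.69315 / 0.00731 ≈ 94.822 minutes.
Convert the elapsed time: 8.484 hours = 509.04 minutes.
Number of half-lives: n = 509.04/94.822 ≈ 5.3684.
Remaining = 155.7 × (1/2)^5.3684 = 155.7 × 0.024208 ≈ 3.7691 pmol.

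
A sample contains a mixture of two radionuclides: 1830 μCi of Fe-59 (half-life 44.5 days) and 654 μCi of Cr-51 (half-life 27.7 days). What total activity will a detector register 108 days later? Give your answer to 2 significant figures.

Fe-59: 1830 × (1/2)^(108/44.5) = 1830 × (1/2)^2.427 ≈ 340.3 μCi.
Cr-51: 654 × (1/2)^(108/27.7) = 654 × (1/2)^3.8989 ≈ 43.842 μCi.
Total = 340.3 + 43.842 ≈ 384.14 μCi.

380 μCi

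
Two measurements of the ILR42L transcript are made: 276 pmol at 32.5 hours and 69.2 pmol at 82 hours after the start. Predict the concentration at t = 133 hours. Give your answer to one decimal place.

16.6 pmol

Over Δt = 82 − 32.5 = 49.5 hours, the level fell by a factor of 276/69.2 ≈ 3.9884.
n = log₂(3.9884) ≈ 1.9958 half-lives, so t½ = 49.5/1.9958 ≈ 24.802 hours.
From t = 82 to t = 133: 69.2 × (1/2)^((133−82)/24.802) ≈ 16.638 pmol.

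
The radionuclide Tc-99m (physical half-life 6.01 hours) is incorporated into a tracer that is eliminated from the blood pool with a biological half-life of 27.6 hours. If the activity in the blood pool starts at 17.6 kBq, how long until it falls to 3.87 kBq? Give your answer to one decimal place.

1/t_eff = 1/t_phys + 1/t_biol = 1/6.01 + 1/27.6 = 0.20262 per hour.
t_eff = 6.01 × 27.6 / (6.01 + 27.6) ≈ 4.9353 hours.
n = log₂(17.6/3.87) ≈ 2.1852; t = 2.1852 × 4.9353 ≈ 10.785 hours.

10.8 hours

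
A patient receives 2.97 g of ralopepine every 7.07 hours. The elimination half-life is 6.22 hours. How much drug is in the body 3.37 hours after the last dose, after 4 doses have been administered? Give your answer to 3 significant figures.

The 4 doses were given 24.58, 17.51, 10.44, 3.37 hours ago.
Total = 2.97·(1/2)^(24.58/6.22) + 2.97·(1/2)^(17.51/6.22) + 2.97·(1/2)^(10.44/6.22) + 2.97·(1/2)^(3.37/6.22)
      = 0.19194 + 0.42201 + 0.92788 + 2.0401 ≈ 3.582 g.

3.58 g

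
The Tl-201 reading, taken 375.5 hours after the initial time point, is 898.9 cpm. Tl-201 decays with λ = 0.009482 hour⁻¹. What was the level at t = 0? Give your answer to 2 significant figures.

t½ = ln 2 / λ = 0.69315 / 0.009482 ≈ 73.101 hours.
Number of half-lives elapsed: n = 375.5/73.101 ≈ 5.1367.
A₀ = A × 2^n = 898.9 × 2^5.1367 = 898.9 × 35.18 ≈ 31624 cpm.

32000 cpm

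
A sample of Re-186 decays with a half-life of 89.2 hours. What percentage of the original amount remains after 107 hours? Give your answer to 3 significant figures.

n = 107/89.2 ≈ 1.1996 half-lives.
Fraction remaining = (1/2)^1.1996 ≈ 0.43541, i.e. 43.541%.

43.5%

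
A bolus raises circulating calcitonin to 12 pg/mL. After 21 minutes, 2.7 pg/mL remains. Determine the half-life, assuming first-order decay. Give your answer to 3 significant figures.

A/A₀ = 2.7/12 ≈ 0.225.
n = log₂(4.4444) ≈ 2.152 half-lives elapsed in 21 minutes.
t½ = 21/2.152 ≈ 9.7584 minutes.

9.76 minutes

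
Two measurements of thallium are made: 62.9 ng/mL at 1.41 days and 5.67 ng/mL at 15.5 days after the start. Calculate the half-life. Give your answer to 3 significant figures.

4.06 days

Over Δt = 15.5 − 1.41 = 14.09 days, the level fell by a factor of 62.9/5.67 ≈ 11.093.
n = log₂(11.093) ≈ 3.4716 half-lives, so t½ = 14.09/3.4716 ≈ 4.0586 days.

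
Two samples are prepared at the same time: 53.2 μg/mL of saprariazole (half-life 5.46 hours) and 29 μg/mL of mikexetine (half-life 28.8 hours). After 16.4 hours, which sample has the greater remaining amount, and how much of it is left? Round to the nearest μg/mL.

mikexetine, 20 μg/mL

saprariazole: 53.2 × (1/2)^3.0037 ≈ 6.6331 μg/mL.
mikexetine: 29 × (1/2)^0.56944 ≈ 19.542 μg/mL.
Mikexetine has more remaining, at ≈ 19.542 μg/mL.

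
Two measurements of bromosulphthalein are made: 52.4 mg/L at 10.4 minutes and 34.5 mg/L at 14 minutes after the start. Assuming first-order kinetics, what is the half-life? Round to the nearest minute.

Over Δt = 14 − 10.4 = 3.6 minutes, the level fell by a factor of 52.4/34.5 ≈ 1.5188.
n = log₂(1.5188) ≈ 0.60297 half-lives, so t½ = 3.6/0.60297 ≈ 5.9704 minutes.

6 minutes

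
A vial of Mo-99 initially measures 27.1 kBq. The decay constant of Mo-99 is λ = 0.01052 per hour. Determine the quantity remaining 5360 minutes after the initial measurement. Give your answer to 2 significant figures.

t½ = ln 2 / λ = 0.69315 / 0.01052 ≈ 65.889 hours.
Convert the elapsed time: 5360 minutes = 89.3333 hours.
Number of half-lives: n = 89.3333/65.889 ≈ 1.3558.
Remaining = 27.1 × (1/2)^1.3558 = 27.1 × 0.39071 ≈ 10.588 kBq.

11 kBq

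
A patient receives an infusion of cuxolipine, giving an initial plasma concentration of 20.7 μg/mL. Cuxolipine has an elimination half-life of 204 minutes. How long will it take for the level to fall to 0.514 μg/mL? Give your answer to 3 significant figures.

Fraction remaining = 0.514/20.7 ≈ 0.024831.
n = log₂(20.7/0.514) = ln(40.272)/ln 2 ≈ 5.3317 half-lives.
t = n × t½ = 5.3317 × 204 ≈ 1087.7 minutes.

1090 minutes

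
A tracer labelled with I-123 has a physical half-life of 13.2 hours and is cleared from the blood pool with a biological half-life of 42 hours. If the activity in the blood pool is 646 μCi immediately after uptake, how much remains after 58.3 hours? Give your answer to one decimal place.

11.6 μCi

1/t_eff = 1/t_phys + 1/t_biol = 1/13.2 + 1/42 = 0.099567 per hour.
t_eff = 13.2 × 42 / (13.2 + 42) ≈ 10.043 hours.
Remaining = 646 × (1/2)^(58.3/10.043) = 646 × (1/2)^5.8048 ≈ 11.556 μCi.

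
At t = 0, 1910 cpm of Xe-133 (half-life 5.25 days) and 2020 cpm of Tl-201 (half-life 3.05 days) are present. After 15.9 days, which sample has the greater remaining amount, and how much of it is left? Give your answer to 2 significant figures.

Xe-133, 230 cpm

Xe-133: 1910 × (1/2)^3.0286 ≈ 234.07 cpm.
Tl-201: 2020 × (1/2)^5.2131 ≈ 54.456 cpm.
Xe-133 has more remaining, at ≈ 234.07 cpm.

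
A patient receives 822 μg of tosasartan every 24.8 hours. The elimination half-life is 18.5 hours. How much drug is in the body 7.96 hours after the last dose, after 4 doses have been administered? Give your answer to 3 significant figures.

984 μg

The 4 doses were given 82.36, 57.56, 32.76, 7.96 hours ago.
Total = 822·(1/2)^(82.36/18.5) + 822·(1/2)^(57.56/18.5) + 822·(1/2)^(32.76/18.5) + 822·(1/2)^(7.96/18.5)
      = 37.559 + 95.118 + 240.88 + 610.02 ≈ 983.58 μg.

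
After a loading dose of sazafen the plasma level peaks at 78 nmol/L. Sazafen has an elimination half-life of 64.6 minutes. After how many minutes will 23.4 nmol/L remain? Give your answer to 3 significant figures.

112 minutes

Fraction remaining = 23.4/78 ≈ 0.3.
n = log₂(78/23.4) = ln(3.3333)/ln 2 ≈ 1.737 half-lives.
t = n × t½ = 1.737 × 64.6 ≈ 112.21 minutes.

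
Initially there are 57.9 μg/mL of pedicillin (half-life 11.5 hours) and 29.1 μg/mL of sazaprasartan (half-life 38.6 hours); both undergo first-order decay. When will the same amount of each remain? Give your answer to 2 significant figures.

Set 57.9·(1/2)^(t/11.5) = 29.1·(1/2)^(t/38.6).
Taking log₂: log₂(57.9/29.1) = t·(1/11.5 − 1/38.6).
log₂(1.9897) = 0.99254; 1/11.5 − 1/38.6 = 0.06105.
t = 0.99254 / 0.06105 ≈ 16.258 hours.

16 hours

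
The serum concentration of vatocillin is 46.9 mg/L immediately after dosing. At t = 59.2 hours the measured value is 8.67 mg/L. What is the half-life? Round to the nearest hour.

A/A₀ = 8.67/46.9 ≈ 0.18486.
n = log₂(5.4095) ≈ 2.4355 half-lives elapsed in 59.2 hours.
t½ = 59.2/2.4355 ≈ 24.307 hours.

24 hours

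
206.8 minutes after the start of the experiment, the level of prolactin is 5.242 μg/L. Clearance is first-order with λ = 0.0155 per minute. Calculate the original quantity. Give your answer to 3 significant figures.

t½ = ln 2 / λ = 0.69315 / 0.0155 ≈ 44.719 minutes.
Number of half-lives elapsed: n = 206.8/44.719 ≈ 4.6244.
A₀ = A × 2^n = 5.242 × 2^4.6244 = 5.242 × 24.665 ≈ 129.3 μg/L.

129 μg/L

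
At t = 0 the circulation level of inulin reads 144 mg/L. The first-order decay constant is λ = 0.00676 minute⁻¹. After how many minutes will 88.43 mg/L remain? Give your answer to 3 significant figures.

72.1 minutes

t½ = ln 2 / λ = 0.69315 / 0.00676 ≈ 102.54 minutes.
Fraction remaining = 88.43/144 ≈ 0.6141.
n = log₂(144/88.43) = ln(1.6284)/ln 2 ≈ 0.70346 half-lives.
t = n × t½ = 0.70346 × 102.54 ≈ 72.13 minutes.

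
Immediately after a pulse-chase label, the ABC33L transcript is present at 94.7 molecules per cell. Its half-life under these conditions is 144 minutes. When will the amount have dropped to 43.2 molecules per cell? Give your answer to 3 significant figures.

Fraction remaining = 43.2/94.7 ≈ 0.45618.
n = log₂(94.7/43.2) = ln(2.1921)/ln 2 ≈ 1.1323 half-lives.
t = n × t½ = 1.1323 × 144 ≈ 163.06 minutes.

163 minutes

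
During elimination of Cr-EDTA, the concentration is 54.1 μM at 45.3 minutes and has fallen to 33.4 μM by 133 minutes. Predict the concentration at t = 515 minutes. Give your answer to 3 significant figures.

4.09 μM

Over Δt = 133 − 45.3 = 87.7 minutes, the level fell by a factor of 54.1/33.4 ≈ 1.6198.
n = log₂(1.6198) ≈ 0.69578 half-lives, so t½ = 87.7/0.69578 ≈ 126.05 minutes.
From t = 133 to t = 515: 33.4 × (1/2)^((515−133)/126.05) ≈ 4.0872 μM.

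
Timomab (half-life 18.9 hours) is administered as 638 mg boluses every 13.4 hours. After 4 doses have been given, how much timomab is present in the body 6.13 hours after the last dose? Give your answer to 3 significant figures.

The 4 doses were given 46.33, 32.93, 19.53, 6.13 hours ago.
Total = 638·(1/2)^(46.33/18.9) + 638·(1/2)^(32.93/18.9) + 638·(1/2)^(19.53/18.9) + 638·(1/2)^(6.13/18.9)
      = 116.65 + 190.69 + 311.71 + 509.55 ≈ 1128.6 mg.

1130 mg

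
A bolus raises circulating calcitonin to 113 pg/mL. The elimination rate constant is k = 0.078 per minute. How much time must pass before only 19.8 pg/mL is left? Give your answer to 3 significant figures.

22.3 minutes

t½ = ln 2 / k = 0.69315 / 0.078 ≈ 8.8865 minutes.
Fraction remaining = 19.8/113 ≈ 0.17522.
n = log₂(113/19.8) = ln(5.7071)/ln 2 ≈ 2.5128 half-lives.
t = n × t½ = 2.5128 × 8.8865 ≈ 22.33 minutes.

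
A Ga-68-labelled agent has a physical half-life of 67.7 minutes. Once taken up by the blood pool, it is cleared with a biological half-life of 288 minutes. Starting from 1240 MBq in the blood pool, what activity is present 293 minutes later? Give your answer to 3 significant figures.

30.5 MBq

1/t_eff = 1/t_phys + 1/t_biol = 1/67.7 + 1/288 = 0.018243 per minute.
t_eff = 67.7 × 288 / (67.7 + 288) ≈ 54.815 minutes.
Remaining = 1240 × (1/2)^(293/54.815) = 1240 × (1/2)^5.3453 ≈ 30.502 MBq.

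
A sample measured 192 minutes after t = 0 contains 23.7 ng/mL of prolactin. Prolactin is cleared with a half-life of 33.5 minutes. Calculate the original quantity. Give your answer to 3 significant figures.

1260 ng/mL

Number of half-lives elapsed: n = 192/33.5 ≈ 5.7313.
A₀ = A × 2^n = 23.7 × 2^5.7313 = 23.7 × 53.126 ≈ 1259.1 ng/mL.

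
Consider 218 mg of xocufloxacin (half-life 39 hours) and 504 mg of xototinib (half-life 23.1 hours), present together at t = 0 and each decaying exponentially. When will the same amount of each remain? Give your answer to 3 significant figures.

68.5 hours

Set 218·(1/2)^(t/39) = 504·(1/2)^(t/23.1).
Taking log₂: log₂(218/504) = t·(1/39 − 1/23.1).
log₂(0.43254) = -1.2091; 1/39 − 1/23.1 = -0.017649.
t = -1.2091 / -0.017649 ≈ 68.508 hours.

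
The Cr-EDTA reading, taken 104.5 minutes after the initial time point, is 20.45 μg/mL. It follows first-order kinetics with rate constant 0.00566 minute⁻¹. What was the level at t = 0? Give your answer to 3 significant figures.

36.9 μg/mL

t½ = ln 2 / λ = 0.69315 / 0.00566 ≈ 122.46 minutes.
Number of half-lives elapsed: n = 104.5/122.46 ≈ 0.85331.
A₀ = A × 2^n = 20.45 × 2^0.85331 = 20.45 × 1.8066 ≈ 36.946 μg/mL.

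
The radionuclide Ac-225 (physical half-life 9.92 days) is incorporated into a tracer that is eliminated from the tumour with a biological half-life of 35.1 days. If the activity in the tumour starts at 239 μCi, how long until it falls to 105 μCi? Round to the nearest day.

1/t_eff = 1/t_phys + 1/t_biol = 1/9.92 + 1/35.1 = 0.1293 per day.
t_eff = 9.92 × 35.1 / (9.92 + 35.1) ≈ 7.7342 days.
n = log₂(239/105) ≈ 1.1866; t = 1.1866 × 7.7342 ≈ 9.1775 days.

9 days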